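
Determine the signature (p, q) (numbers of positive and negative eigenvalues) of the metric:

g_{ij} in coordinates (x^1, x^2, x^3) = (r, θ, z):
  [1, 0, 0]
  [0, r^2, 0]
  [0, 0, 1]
The metric is diagonal, so its eigenvalues are the diagonal entries: 1, r^2, 1 (at a generic point, where coordinate-dependent entries are positive).
3 positive, 0 negative.
(3, 0) - Riemannian (positive definite)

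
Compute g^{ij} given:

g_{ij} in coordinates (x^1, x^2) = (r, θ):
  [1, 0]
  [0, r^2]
The metric is diagonal, so g^{ij} is diagonal with entries 1/g_{ii}: diag(1, 1/(r^2)).
g^{ij}:
  [1, 0]
  [0, 1/r^2]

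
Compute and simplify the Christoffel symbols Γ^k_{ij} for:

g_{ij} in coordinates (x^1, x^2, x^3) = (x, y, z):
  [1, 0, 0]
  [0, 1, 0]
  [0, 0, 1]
Using Γ^k_{ij} = (1/2) g^{km} (∂_i g_{mj} + ∂_j g_{mi} - ∂_m g_{ij}); the metric is diagonal, so only the m = k term contributes.
Every metric component is constant, so all ∂_m g_{ij} = 0 and every Christoffel symbol vanishes.
All Christoffel symbols are zero.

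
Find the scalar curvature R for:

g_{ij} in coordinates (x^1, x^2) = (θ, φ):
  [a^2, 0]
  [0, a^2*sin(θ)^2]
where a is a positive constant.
Non-zero Christoffel symbols (Γ^k_{ij} = Γ^k_{ji}):
Γ^θ_{φ φ} = -sin(2*θ)/2
Γ^φ_{θ φ} = 1/tan(θ)
Ricci tensor (R_{ij} = R^k_{ikj}): R_{θθ} = 1, R_{θφ} = 0, R_{φφ} = sin(θ)^2
Inverse metric: g^{θθ} = 1/a^2, g^{φφ} = 1/(a^2*sin(θ)^2)
R = g^{ij} R_{ij} = (1/a^2)(1) + (1/(a^2*sin(θ)^2))(sin(θ)^2) = 2/a^2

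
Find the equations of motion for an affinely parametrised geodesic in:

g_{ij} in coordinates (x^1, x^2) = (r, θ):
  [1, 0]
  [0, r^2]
Geodesic equation: d^2x^k/dλ^2 + Γ^k_{ij} (dx^i/dλ)(dx^j/dλ) = 0.
Non-zero Christoffel symbols:
Γ^r_{θ θ} = -r
Γ^θ_{r θ} = 1/r
Substituting (the symmetric pair Γ^k_{ij}, Γ^k_{ji} combines into a factor 2):
d^2r/dλ^2 - r (dθ/dλ)^2 = 0
d^2θ/dλ^2 + (2/r) (dr/dλ)(dθ/dλ) = 0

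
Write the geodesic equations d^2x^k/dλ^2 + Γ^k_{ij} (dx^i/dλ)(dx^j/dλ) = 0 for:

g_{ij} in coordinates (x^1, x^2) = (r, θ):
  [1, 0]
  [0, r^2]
Geodesic equation: d^2x^k/dλ^2 + Γ^k_{ij} (dx^i/dλ)(dx^j/dλ) = 0.
Non-zero Christoffel symbols:
Γ^r_{θ θ} = -r
Γ^θ_{r θ} = 1/r
Substituting (the symmetric pair Γ^k_{ij}, Γ^k_{ji} combines into a factor 2):
d^2r/dλ^2 - r (dθ/dλ)^2 = 0
d^2θ/dλ^2 + (2/r) (dr/dλ)(dθ/dλ) = 0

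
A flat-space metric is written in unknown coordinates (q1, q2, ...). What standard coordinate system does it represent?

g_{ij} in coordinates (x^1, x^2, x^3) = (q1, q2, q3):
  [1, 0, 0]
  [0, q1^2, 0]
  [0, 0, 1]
The line element ds^2 = dq1^2 + q1^2 dq2^2 + dq3^2 is dr^2 + r^2 dθ^2 + dz^2 with q1 = r, q2 = θ, q3 = z.
cylindrical coordinates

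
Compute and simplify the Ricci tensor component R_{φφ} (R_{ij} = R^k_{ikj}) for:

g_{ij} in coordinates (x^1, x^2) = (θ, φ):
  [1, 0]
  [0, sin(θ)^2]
Non-zero Christoffel symbols (Γ^k_{ij} = Γ^k_{ji}):
Γ^θ_{φ φ} = -sin(2*θ)/2
Γ^φ_{θ φ} = 1/tan(θ)
R^θ_{φ θ φ} = ∂_θ Γ^θ_{φ φ} - ∂_φ Γ^θ_{φ θ} + Γ^θ_{θ m} Γ^m_{φ φ} - Γ^θ_{φ m} Γ^m_{φ θ}
  = (-cos(2*θ)) - (0) + (0) - (-cos(θ)^2) = sin(θ)^2
R^φ_{φ φ φ} = 0 (a repeated index in an antisymmetric pair)
R_{φφ} = R^θ_{φ θ φ} + R^φ_{φ φ φ} = (sin(θ)^2) + (0) = sin(θ)^2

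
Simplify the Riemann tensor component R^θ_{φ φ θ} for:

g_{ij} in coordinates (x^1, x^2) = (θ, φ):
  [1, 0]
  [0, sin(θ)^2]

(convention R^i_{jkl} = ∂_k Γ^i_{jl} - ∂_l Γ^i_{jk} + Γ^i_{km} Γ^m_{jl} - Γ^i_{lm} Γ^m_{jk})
Non-zero Christoffel symbols (Γ^k_{ij} = Γ^k_{ji}):
Γ^θ_{φ φ} = -sin(2*θ)/2
Γ^φ_{θ φ} = 1/tan(θ)
R^θ_{φ φ θ} = ∂_φ Γ^θ_{φ θ} - ∂_θ Γ^θ_{φ φ} + Γ^θ_{φ m} Γ^m_{φ θ} - Γ^θ_{θ m} Γ^m_{φ φ}
  = (0) - (-cos(2*θ)) + (-cos(θ)^2) - (0) = -sin(θ)^2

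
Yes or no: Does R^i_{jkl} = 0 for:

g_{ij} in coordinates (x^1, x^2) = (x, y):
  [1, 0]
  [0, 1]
All metric components are constant, so every Christoffel symbol vanishes and R^i_{jkl} = 0.
Yes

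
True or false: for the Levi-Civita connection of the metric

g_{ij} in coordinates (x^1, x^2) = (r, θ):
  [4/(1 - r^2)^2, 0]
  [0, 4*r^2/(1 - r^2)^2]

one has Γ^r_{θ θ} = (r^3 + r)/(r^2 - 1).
Γ^r_{θ θ} = (1/2) g^{rr} (∂_θ g_{rθ} + ∂_θ g_{rθ} - ∂_r g_{θθ}) = (1/2)((1 - r^2)^2/4)((0) + (0) - (-8*(r^3 + r)/(r^2 - 1)^3)) = (r^3 + r)/(r^2 - 1)
This equals the proposed value (r^3 + r)/(r^2 - 1).
True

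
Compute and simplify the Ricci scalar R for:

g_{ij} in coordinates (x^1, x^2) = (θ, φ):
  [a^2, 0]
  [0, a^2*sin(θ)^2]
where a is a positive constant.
Non-zero Christoffel symbols (Γ^k_{ij} = Γ^k_{ji}):
Γ^θ_{φ φ} = -sin(2*θ)/2
Γ^φ_{θ φ} = 1/tan(θ)
Ricci tensor (R_{ij} = R^k_{ikj}): R_{θθ} = 1, R_{θφ} = 0, R_{φφ} = sin(θ)^2
Inverse metric: g^{θθ} = 1/a^2, g^{φφ} = 1/(a^2*sin(θ)^2)
R = g^{ij} R_{ij} = (1/a^2)(1) + (1/(a^2*sin(θ)^2))(sin(θ)^2) = 2/a^2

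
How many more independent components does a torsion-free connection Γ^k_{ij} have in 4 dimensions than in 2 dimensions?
Independent components in n dimensions: n × n(n+1)/2 = n^2(n+1)/2.
4D: 4 × 10 = 40
2D: 2 × 3 = 6
Difference = 40 - 6 = 34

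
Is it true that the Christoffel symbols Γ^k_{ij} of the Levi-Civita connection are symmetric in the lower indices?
The Levi-Civita connection is torsion-free, which is exactly Γ^k_{ij} = Γ^k_{ji}.
Yes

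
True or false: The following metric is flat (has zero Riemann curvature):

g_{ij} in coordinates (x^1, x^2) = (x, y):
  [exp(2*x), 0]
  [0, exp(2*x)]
Non-zero Christoffel symbols:
Γ^x_{x x} = 1
Γ^x_{y y} = -1
Γ^y_{x y} = 1
Ricci tensor: R_{xx} = 0, R_{xy} = 0, R_{yy} = 0
All R_{ij} vanish; in 2 dimensions the Riemann tensor is fully determined by the Ricci tensor, so R^i_{jkl} = 0: the metric is flat (curvilinear coordinates on flat space).
True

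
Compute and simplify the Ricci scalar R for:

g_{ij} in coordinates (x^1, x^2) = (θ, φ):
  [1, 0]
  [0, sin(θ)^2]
Non-zero Christoffel symbols (Γ^k_{ij} = Γ^k_{ji}):
Γ^θ_{φ φ} = -sin(2*θ)/2
Γ^φ_{θ φ} = 1/tan(θ)
Ricci tensor (R_{ij} = R^k_{ikj}): R_{θθ} = 1, R_{θφ} = 0, R_{φφ} = sin(θ)^2
Inverse metric: g^{θθ} = 1, g^{φφ} = 1/sin(θ)^2
R = g^{ij} R_{ij} = (1)(1) + (1/sin(θ)^2)(sin(θ)^2) = 2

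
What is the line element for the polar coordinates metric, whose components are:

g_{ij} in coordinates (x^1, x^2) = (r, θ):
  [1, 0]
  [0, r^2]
ds^2 = g_{ij} dx^i dx^j; only the non-zero components contribute.
ds^2 = dr^2 + r^2 dθ^2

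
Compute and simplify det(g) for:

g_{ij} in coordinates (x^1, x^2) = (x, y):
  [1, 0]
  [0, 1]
For a 2×2 metric: det(g) = g_{11}·g_{22} - g_{12}·g_{21}
= (1)·(1) - (0)·(0)
= 1 - 0
det(g) = 1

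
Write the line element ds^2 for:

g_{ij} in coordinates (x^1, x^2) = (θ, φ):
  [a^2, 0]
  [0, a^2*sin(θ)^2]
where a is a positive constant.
ds^2 = g_{ij} dx^i dx^j; only the non-zero components contribute.
ds^2 = a^2 dθ^2 + a^2*sin(θ)^2 dφ^2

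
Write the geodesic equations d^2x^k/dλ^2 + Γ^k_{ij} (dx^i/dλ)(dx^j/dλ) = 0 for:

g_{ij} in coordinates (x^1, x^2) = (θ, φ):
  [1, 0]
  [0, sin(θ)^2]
Geodesic equation: d^2x^k/dλ^2 + Γ^k_{ij} (dx^i/dλ)(dx^j/dλ) = 0.
Non-zero Christoffel symbols:
Γ^θ_{φ φ} = -sin(2*θ)/2
Γ^φ_{θ φ} = 1/tan(θ)
Substituting (the symmetric pair Γ^k_{ij}, Γ^k_{ji} combines into a factor 2):
d^2θ/dλ^2 - (sin(2*θ)/2) (dφ/dλ)^2 = 0
d^2φ/dλ^2 + (2/tan(θ)) (dθ/dλ)(dφ/dλ) = 0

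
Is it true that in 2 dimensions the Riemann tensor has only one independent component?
The number of independent components is n^2(n^2-1)/12 = 4·3/12 = 1 for n = 2 (e.g. R_{1212}).
Yes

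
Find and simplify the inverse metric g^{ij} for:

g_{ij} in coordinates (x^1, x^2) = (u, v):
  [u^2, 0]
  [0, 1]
The metric is diagonal, so g^{ij} is diagonal with entries 1/g_{ii}: diag(1/(u^2), 1).
g^{ij}:
  [1/u^2, 0]
  [0, 1]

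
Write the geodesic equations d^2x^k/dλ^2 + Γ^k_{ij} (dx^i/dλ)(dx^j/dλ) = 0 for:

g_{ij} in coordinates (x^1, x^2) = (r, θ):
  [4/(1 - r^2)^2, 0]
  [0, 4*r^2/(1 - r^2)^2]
Geodesic equation: d^2x^k/dλ^2 + Γ^k_{ij} (dx^i/dλ)(dx^j/dλ) = 0.
Non-zero Christoffel symbols:
Γ^r_{r r} = 2*r/(1 - r^2)
Γ^r_{θ θ} = (r^3 + r)/(r^2 - 1)
Γ^θ_{r θ} = (-r^2 - 1)/(r^3 - r)
Substituting (the symmetric pair Γ^k_{ij}, Γ^k_{ji} combines into a factor 2):
d^2r/dλ^2 + (2*r/(1 - r^2)) (dr/dλ)^2 + ((r^3 + r)/(r^2 - 1)) (dθ/dλ)^2 = 0
d^2θ/dλ^2 + ((-2*r^2 - 2)/(r^3 - r)) (dr/dλ)(dθ/dλ) = 0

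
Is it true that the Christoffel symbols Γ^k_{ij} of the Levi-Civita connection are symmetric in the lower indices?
The Levi-Civita connection is torsion-free, which is exactly Γ^k_{ij} = Γ^k_{ji}.
Yes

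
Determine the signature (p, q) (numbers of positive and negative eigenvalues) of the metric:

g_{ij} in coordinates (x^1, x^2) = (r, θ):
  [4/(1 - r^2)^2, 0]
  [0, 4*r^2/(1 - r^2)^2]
The metric is diagonal, so its eigenvalues are the diagonal entries: 4/(1 - r^2)^2, 4*r^2/(1 - r^2)^2 (at a generic point, where coordinate-dependent entries are positive).
2 positive, 0 negative.
(2, 0) - Riemannian (positive definite)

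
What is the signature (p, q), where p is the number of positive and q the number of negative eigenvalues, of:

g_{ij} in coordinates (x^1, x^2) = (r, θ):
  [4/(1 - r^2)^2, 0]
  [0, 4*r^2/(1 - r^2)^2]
The metric is diagonal, so its eigenvalues are the diagonal entries: 4/(1 - r^2)^2, 4*r^2/(1 - r^2)^2 (at a generic point, where coordinate-dependent entries are positive).
2 positive, 0 negative.
(2, 0) - Riemannian (positive definite)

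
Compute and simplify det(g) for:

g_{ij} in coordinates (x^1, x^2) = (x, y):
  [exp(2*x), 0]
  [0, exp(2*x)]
For a 2×2 metric: det(g) = g_{11}·g_{22} - g_{12}·g_{21}
= (exp(2*x))·(exp(2*x)) - (0)·(0)
= exp(4*x) - 0
det(g) = exp(4*x)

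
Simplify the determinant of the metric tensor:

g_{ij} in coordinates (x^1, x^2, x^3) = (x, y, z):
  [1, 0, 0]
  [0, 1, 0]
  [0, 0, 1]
Diagonal metric: det(g) = g_{11}·g_{22}·g_{33}
= (1)·(1)·(1)
det(g) = 1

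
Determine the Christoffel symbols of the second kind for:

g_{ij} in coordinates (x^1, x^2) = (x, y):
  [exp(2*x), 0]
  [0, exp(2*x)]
Using Γ^k_{ij} = (1/2) g^{km} (∂_i g_{mj} + ∂_j g_{mi} - ∂_m g_{ij}); the metric is diagonal, so only the m = k term contributes.
Non-zero symbols (using the symmetry Γ^k_{ij} = Γ^k_{ji}):
Γ^x_{x x} = (1/2) g^{xx} (∂_x g_{xx} + ∂_x g_{xx} - ∂_x g_{xx}) = (1/2)(exp(-2*x))((2*exp(2*x)) + (2*exp(2*x)) - (2*exp(2*x))) = 1
Γ^x_{y y} = (1/2) g^{xx} (∂_y g_{xy} + ∂_y g_{xy} - ∂_x g_{yy}) = (1/2)(exp(-2*x))((0) + (0) - (2*exp(2*x))) = -1
Γ^y_{x y} = (1/2) g^{yy} (∂_x g_{yy} + ∂_y g_{yx} - ∂_y g_{xy}) = (1/2)(exp(-2*x))((2*exp(2*x)) + (0) - (0)) = 1
All other Christoffel symbols are zero.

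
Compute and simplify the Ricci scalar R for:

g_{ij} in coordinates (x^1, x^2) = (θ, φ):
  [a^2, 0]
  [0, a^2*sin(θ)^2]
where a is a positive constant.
Non-zero Christoffel symbols (Γ^k_{ij} = Γ^k_{ji}):
Γ^θ_{φ φ} = -sin(2*θ)/2
Γ^φ_{θ φ} = 1/tan(θ)
Ricci tensor (R_{ij} = R^k_{ikj}): R_{θθ} = 1, R_{θφ} = 0, R_{φφ} = sin(θ)^2
Inverse metric: g^{θθ} = 1/a^2, g^{φφ} = 1/(a^2*sin(θ)^2)
R = g^{ij} R_{ij} = (1/a^2)(1) + (1/(a^2*sin(θ)^2))(sin(θ)^2) = 2/a^2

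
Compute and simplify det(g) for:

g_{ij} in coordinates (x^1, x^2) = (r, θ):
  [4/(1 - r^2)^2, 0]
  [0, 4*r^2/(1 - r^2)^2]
For a 2×2 metric: det(g) = g_{11}·g_{22} - g_{12}·g_{21}
= (4/(1 - r^2)^2)·(4*r^2/(1 - r^2)^2) - (0)·(0)
= 16*r^2/(1 - r^2)^4 - 0
det(g) = 16*r^2/(1 - r^2)^4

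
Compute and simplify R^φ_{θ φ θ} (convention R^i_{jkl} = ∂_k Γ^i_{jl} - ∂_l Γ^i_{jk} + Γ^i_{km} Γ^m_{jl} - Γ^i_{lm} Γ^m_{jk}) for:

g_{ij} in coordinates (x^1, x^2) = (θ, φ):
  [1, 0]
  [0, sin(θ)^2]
Non-zero Christoffel symbols (Γ^k_{ij} = Γ^k_{ji}):
Γ^θ_{φ φ} = -sin(2*θ)/2
Γ^φ_{θ φ} = 1/tan(θ)
R^φ_{θ φ θ} = ∂_φ Γ^φ_{θ θ} - ∂_θ Γ^φ_{θ φ} + Γ^φ_{φ m} Γ^m_{θ θ} - Γ^φ_{θ m} Γ^m_{θ φ}
  = (0) - (-1/sin(θ)^2) + (0) - (1/tan(θ)^2) = 1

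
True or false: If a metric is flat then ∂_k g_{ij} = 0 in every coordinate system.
Flatness means R^i_{jkl} = 0; the components can still vary, e.g. the flat plane in polar coordinates has g_{θθ} = r^2.
False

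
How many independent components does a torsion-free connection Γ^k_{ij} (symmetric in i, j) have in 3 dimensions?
Γ^k_{ij} has n choices for the upper index and n(n+1)/2 independent symmetric lower index pairs.
Total = 3 × 3×4/2 = 3 × 6 = 18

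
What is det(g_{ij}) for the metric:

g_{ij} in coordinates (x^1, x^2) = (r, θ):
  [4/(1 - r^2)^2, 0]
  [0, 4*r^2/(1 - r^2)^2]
For a 2×2 metric: det(g) = g_{11}·g_{22} - g_{12}·g_{21}
= (4/(1 - r^2)^2)·(4*r^2/(1 - r^2)^2) - (0)·(0)
= 16*r^2/(1 - r^2)^4 - 0
det(g) = 16*r^2/(1 - r^2)^4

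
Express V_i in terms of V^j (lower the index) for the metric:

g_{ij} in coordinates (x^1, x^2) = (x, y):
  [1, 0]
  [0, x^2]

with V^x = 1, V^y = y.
V_i = g_{ij} V^j:
V_x = (1)(1) + (0)(y) = 1
V_y = (0)(1) + (x^2)(y) = x^2*y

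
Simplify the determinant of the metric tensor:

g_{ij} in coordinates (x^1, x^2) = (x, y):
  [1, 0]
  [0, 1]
For a 2×2 metric: det(g) = g_{11}·g_{22} - g_{12}·g_{21}
= (1)·(1) - (0)·(0)
= 1 - 0
det(g) = 1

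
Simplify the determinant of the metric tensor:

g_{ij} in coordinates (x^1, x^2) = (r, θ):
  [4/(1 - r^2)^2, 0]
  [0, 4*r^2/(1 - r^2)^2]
For a 2×2 metric: det(g) = g_{11}·g_{22} - g_{12}·g_{21}
= (4/(1 - r^2)^2)·(4*r^2/(1 - r^2)^2) - (0)·(0)
= 16*r^2/(1 - r^2)^4 - 0
det(g) = 16*r^2/(1 - r^2)^4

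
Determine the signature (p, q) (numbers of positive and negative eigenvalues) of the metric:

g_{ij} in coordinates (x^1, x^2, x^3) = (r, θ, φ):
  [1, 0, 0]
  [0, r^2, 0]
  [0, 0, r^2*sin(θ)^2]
The metric is diagonal, so its eigenvalues are the diagonal entries: 1, r^2, r^2*sin(θ)^2 (at a generic point, where coordinate-dependent entries are positive).
3 positive, 0 negative.
(3, 0) - Riemannian (positive definite)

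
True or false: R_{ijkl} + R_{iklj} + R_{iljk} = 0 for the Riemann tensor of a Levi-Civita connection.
This is the first (algebraic) Bianchi identity.
True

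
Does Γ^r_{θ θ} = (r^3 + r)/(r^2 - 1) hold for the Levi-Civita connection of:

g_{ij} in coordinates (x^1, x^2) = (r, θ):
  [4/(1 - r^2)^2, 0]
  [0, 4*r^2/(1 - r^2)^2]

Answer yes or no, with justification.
Γ^r_{θ θ} = (1/2) g^{rr} (∂_θ g_{rθ} + ∂_θ g_{rθ} - ∂_r g_{θθ}) = (1/2)((1 - r^2)^2/4)((0) + (0) - (-8*(r^3 + r)/(r^2 - 1)^3)) = (r^3 + r)/(r^2 - 1)
This equals the proposed value (r^3 + r)/(r^2 - 1).
Yes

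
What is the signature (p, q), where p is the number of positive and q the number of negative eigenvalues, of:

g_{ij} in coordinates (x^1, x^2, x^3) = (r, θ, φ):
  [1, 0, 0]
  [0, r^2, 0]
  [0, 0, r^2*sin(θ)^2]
The metric is diagonal, so its eigenvalues are the diagonal entries: 1, r^2, r^2*sin(θ)^2 (at a generic point, where coordinate-dependent entries are positive).
3 positive, 0 negative.
(3, 0) - Riemannian (positive definite)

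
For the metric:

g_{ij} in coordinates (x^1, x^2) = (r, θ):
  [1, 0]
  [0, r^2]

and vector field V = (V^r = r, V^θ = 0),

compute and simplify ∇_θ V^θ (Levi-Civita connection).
Non-zero Christoffel symbols:
Γ^r_{θ θ} = -r
Γ^θ_{r θ} = 1/r
∇_θ V^θ = ∂_θ V^θ + Γ^θ_{θ j} V^j
  = (0) + (1/r)(r) + (0)(0)
  = 1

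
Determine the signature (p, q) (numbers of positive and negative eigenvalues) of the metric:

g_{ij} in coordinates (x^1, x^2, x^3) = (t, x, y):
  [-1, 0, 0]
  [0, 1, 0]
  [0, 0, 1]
The metric is diagonal, so its eigenvalues are the diagonal entries: -1, 1, 1 (at a generic point, where coordinate-dependent entries are positive).
2 positive, 1 negative.
(2, 1) - Lorentzian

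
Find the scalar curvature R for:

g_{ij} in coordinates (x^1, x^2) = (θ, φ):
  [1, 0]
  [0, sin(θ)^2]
Non-zero Christoffel symbols (Γ^k_{ij} = Γ^k_{ji}):
Γ^θ_{φ φ} = -sin(2*θ)/2
Γ^φ_{θ φ} = 1/tan(θ)
Ricci tensor (R_{ij} = R^k_{ikj}): R_{θθ} = 1, R_{θφ} = 0, R_{φφ} = sin(θ)^2
Inverse metric: g^{θθ} = 1, g^{φφ} = 1/sin(θ)^2
R = g^{ij} R_{ij} = (1)(1) + (1/sin(θ)^2)(sin(θ)^2) = 2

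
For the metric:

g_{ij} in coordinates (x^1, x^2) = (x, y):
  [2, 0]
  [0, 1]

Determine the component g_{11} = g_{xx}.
With x^1 = x, x^2 = y, g_{11} = g_{xx} is the row-1, column-1 entry of the matrix.
g_{11} = 2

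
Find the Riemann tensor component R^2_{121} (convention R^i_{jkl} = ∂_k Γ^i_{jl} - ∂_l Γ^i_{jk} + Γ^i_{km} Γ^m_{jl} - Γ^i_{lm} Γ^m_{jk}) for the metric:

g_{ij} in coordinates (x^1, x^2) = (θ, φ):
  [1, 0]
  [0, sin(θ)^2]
Non-zero Christoffel symbols (Γ^k_{ij} = Γ^k_{ji}):
Γ^θ_{φ φ} = -sin(2*θ)/2
Γ^φ_{θ φ} = 1/tan(θ)
R^φ_{θ φ θ} = ∂_φ Γ^φ_{θ θ} - ∂_θ Γ^φ_{θ φ} + Γ^φ_{φ m} Γ^m_{θ θ} - Γ^φ_{θ m} Γ^m_{θ φ}
  = (0) - (-1/sin(θ)^2) + (0) - (1/tan(θ)^2) = 1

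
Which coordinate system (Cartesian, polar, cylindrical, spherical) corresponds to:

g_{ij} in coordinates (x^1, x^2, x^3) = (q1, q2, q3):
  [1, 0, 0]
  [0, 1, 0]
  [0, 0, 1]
All components are constant and the metric is the identity, i.e. orthonormal rectilinear coordinates.
Cartesian (3D) coordinates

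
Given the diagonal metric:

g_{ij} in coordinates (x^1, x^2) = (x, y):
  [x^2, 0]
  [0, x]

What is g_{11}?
With x^1 = x, x^2 = y, g_{11} = g_{xx} is the row-1, column-1 entry of the matrix.
g_{11} = x^2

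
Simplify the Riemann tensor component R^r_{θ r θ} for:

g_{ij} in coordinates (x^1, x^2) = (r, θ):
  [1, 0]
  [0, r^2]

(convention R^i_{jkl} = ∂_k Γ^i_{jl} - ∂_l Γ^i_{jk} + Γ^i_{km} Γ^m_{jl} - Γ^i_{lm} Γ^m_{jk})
Non-zero Christoffel symbols (Γ^k_{ij} = Γ^k_{ji}):
Γ^r_{θ θ} = -r
Γ^θ_{r θ} = 1/r
R^r_{θ r θ} = ∂_r Γ^r_{θ θ} - ∂_θ Γ^r_{θ r} + Γ^r_{r m} Γ^m_{θ θ} - Γ^r_{θ m} Γ^m_{θ r}
  = (-1) - (0) + (0) - (-1) = 0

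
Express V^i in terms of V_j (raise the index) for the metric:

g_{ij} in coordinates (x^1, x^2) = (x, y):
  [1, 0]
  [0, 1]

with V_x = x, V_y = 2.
Inverse metric (diagonal): g^{xx} = 1, g^{yy} = 1
V^i = g^{ij} V_j:
V^x = (1)(x) + (0)(2) = x
V^y = (0)(x) + (1)(2) = 2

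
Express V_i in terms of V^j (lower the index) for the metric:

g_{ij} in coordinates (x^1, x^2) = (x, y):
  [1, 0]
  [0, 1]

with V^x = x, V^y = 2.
V_i = g_{ij} V^j:
V_x = (1)(x) + (0)(2) = x
V_y = (0)(x) + (1)(2) = 2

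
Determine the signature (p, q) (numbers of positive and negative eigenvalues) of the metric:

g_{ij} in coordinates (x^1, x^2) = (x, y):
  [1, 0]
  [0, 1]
The metric is diagonal, so its eigenvalues are the diagonal entries: 1, 1 (at a generic point, where coordinate-dependent entries are positive).
2 positive, 0 negative.
(2, 0) - Riemannian (positive definite)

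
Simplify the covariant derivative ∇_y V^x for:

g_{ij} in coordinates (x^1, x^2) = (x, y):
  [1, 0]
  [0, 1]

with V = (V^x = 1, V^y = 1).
All Christoffel symbols are zero.
∇_y V^x = ∂_y V^x + Γ^x_{y j} V^j
  = (0) + (0)(1) + (0)(1)
  = 0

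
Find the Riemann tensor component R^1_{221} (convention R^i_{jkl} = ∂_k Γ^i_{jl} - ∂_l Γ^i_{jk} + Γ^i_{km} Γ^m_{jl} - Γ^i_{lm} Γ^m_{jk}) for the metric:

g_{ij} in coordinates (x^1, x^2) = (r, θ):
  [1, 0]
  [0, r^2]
Non-zero Christoffel symbols (Γ^k_{ij} = Γ^k_{ji}):
Γ^r_{θ θ} = -r
Γ^θ_{r θ} = 1/r
R^r_{θ θ r} = ∂_θ Γ^r_{θ r} - ∂_r Γ^r_{θ θ} + Γ^r_{θ m} Γ^m_{θ r} - Γ^r_{r m} Γ^m_{θ θ}
  = (0) - (-1) + (-1) - (0) = 0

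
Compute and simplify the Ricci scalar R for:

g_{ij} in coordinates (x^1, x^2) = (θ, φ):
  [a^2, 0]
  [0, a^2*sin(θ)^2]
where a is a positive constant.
Non-zero Christoffel symbols (Γ^k_{ij} = Γ^k_{ji}):
Γ^θ_{φ φ} = -sin(2*θ)/2
Γ^φ_{θ φ} = 1/tan(θ)
Ricci tensor (R_{ij} = R^k_{ikj}): R_{θθ} = 1, R_{θφ} = 0, R_{φφ} = sin(θ)^2
Inverse metric: g^{θθ} = 1/a^2, g^{φφ} = 1/(a^2*sin(θ)^2)
R = g^{ij} R_{ij} = (1/a^2)(1) + (1/(a^2*sin(θ)^2))(sin(θ)^2) = 2/a^2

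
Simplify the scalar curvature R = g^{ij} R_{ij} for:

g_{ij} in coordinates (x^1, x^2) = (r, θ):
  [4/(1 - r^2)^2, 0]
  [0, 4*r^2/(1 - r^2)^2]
Non-zero Christoffel symbols (Γ^k_{ij} = Γ^k_{ji}):
Γ^r_{r r} = 2*r/(1 - r^2)
Γ^r_{θ θ} = (r^3 + r)/(r^2 - 1)
Γ^θ_{r θ} = (-r^2 - 1)/(r^3 - r)
Ricci tensor (R_{ij} = R^k_{ikj}): R_{rr} = -4/(r^2 - 1)^2, R_{rθ} = 0, R_{θθ} = -4*r^2/(r^2 - 1)^2
Inverse metric: g^{rr} = (1 - r^2)^2/4, g^{θθ} = (1 - r^2)^2/(4*r^2)
R = g^{ij} R_{ij} = ((1 - r^2)^2/4)(-4/(r^2 - 1)^2) + ((1 - r^2)^2/(4*r^2))(-4*r^2/(r^2 - 1)^2) = -2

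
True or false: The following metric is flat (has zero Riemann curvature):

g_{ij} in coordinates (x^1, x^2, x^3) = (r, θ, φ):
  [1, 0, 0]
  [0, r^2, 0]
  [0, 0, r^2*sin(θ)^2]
Non-zero Christoffel symbols:
Γ^r_{θ θ} = -r
Γ^r_{φ φ} = -r*sin(θ)^2
Γ^θ_{r θ} = 1/r
Γ^θ_{φ φ} = -sin(2*θ)/2
Γ^φ_{r φ} = 1/r
Γ^φ_{θ φ} = 1/tan(θ)
Ricci tensor: R_{rr} = 0, R_{rθ} = 0, R_{rφ} = 0, R_{θθ} = 0, R_{θφ} = 0, R_{φφ} = 0
All R_{ij} vanish; in 3 dimensions the Riemann tensor is fully determined by the Ricci tensor, so R^i_{jkl} = 0: the metric is flat (curvilinear coordinates on flat space).
True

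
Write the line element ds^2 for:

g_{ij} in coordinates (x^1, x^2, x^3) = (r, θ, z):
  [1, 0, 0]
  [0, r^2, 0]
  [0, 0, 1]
ds^2 = g_{ij} dx^i dx^j; only the non-zero components contribute.
ds^2 = dr^2 + r^2 dθ^2 + dz^2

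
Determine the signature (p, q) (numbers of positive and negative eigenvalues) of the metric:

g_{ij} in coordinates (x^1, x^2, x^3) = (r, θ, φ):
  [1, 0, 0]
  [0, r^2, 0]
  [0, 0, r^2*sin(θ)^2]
The metric is diagonal, so its eigenvalues are the diagonal entries: 1, r^2, r^2*sin(θ)^2 (at a generic point, where coordinate-dependent entries are positive).
3 positive, 0 negative.
(3, 0) - Riemannian (positive definite)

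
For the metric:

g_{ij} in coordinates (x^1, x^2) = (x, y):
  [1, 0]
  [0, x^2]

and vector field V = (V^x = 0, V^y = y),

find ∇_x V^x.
Non-zero Christoffel symbols:
Γ^x_{y y} = -x
Γ^y_{x y} = 1/x
∇_x V^x = ∂_x V^x + Γ^x_{x j} V^j
  = (0) + (0)(0) + (0)(y)
  = 0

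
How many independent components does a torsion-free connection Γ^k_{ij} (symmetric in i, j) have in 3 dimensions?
Γ^k_{ij} has n choices for the upper index and n(n+1)/2 independent symmetric lower index pairs.
Total = 3 × 3×4/2 = 3 × 6 = 18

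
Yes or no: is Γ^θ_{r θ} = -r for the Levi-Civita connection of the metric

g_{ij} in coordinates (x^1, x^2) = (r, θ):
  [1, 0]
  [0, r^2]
Γ^θ_{r θ} = (1/2) g^{θθ} (∂_r g_{θθ} + ∂_θ g_{θr} - ∂_θ g_{rθ}) = (1/2)(1/r^2)((2*r) + (0) - (0)) = 1/r
This differs from the proposed value -r.
No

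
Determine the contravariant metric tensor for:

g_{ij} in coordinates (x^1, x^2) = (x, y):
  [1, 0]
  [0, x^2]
The metric is diagonal, so g^{ij} is diagonal with entries 1/g_{ii}: diag(1, 1/(x^2)).
g^{ij}:
  [1, 0]
  [0, 1/x^2]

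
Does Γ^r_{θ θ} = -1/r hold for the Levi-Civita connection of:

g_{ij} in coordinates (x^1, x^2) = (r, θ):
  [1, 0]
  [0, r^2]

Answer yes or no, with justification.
Γ^r_{θ θ} = (1/2) g^{rr} (∂_θ g_{rθ} + ∂_θ g_{rθ} - ∂_r g_{θθ}) = (1/2)(1)((0) + (0) - (2*r)) = -r
This differs from the proposed value -1/r.
No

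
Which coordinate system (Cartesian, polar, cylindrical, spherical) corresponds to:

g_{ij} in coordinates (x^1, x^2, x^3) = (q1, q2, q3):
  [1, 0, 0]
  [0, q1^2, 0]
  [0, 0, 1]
The line element ds^2 = dq1^2 + q1^2 dq2^2 + dq3^2 is dr^2 + r^2 dθ^2 + dz^2 with q1 = r, q2 = θ, q3 = z.
cylindrical coordinates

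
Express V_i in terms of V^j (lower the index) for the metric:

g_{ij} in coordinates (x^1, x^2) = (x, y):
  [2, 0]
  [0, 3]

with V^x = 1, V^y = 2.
V_i = g_{ij} V^j:
V_x = (2)(1) + (0)(2) = 2
V_y = (0)(1) + (3)(2) = 6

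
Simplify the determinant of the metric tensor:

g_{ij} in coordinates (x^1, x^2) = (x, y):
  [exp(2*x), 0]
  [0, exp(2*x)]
For a 2×2 metric: det(g) = g_{11}·g_{22} - g_{12}·g_{21}
= (exp(2*x))·(exp(2*x)) - (0)·(0)
= exp(4*x) - 0
det(g) = exp(4*x)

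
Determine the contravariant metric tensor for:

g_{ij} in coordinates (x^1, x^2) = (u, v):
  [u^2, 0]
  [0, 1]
The metric is diagonal, so g^{ij} is diagonal with entries 1/g_{ii}: diag(1/(u^2), 1).
g^{ij}:
  [1/u^2, 0]
  [0, 1]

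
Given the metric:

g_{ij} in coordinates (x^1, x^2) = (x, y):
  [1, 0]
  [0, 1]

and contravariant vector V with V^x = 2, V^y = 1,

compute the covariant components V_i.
V_i = g_{ij} V^j:
V_x = (1)(2) + (0)(1) = 2
V_y = (0)(2) + (1)(1) = 1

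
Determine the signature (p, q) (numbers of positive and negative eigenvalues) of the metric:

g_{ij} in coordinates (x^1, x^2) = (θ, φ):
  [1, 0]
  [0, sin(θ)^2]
The metric is diagonal, so its eigenvalues are the diagonal entries: 1, sin(θ)^2 (at a generic point, where coordinate-dependent entries are positive).
2 positive, 0 negative.
(2, 0) - Riemannian (positive definite)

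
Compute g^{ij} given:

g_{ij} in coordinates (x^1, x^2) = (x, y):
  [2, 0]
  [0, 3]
The metric is diagonal, so g^{ij} is diagonal with entries 1/g_{ii}: diag(1/2, 1/3).
g^{ij}:
  [1/2, 0]
  [0, 1/3]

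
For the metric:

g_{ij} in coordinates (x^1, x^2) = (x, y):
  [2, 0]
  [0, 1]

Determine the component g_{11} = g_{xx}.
With x^1 = x, x^2 = y, g_{11} = g_{xx} is the row-1, column-1 entry of the matrix.
g_{11} = 2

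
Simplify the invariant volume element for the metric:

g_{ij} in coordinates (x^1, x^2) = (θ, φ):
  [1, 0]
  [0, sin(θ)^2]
det(g) = sin(θ)^2
√|det(g)| = sin(θ) (taking 0 < θ < π so that |sin(θ)| = sin(θ))
Volume element: dV = sin(θ) dθ dφ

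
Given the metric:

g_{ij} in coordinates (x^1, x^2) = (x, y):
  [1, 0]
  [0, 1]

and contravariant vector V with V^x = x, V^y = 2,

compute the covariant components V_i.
V_i = g_{ij} V^j:
V_x = (1)(x) + (0)(2) = x
V_y = (0)(x) + (1)(2) = 2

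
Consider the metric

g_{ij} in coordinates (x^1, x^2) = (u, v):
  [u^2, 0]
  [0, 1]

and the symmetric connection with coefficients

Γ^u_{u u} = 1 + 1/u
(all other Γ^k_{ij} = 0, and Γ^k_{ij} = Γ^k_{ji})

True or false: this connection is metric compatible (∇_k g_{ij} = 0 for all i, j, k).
Using ∇_k g_{ij} = ∂_k g_{ij} - Γ^m_{ki} g_{mj} - Γ^m_{kj} g_{im}:
∇_u g_{uu} = (2*u) - (u^2 + u) - (u^2 + u) = -2*u^2 ≠ 0
So the connection is not metric compatible (it is not the Levi-Civita connection).
False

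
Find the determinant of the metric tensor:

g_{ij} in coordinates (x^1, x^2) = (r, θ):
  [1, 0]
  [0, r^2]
For a 2×2 metric: det(g) = g_{11}·g_{22} - g_{12}·g_{21}
= (1)·(r^2) - (0)·(0)
= r^2 - 0
det(g) = r^2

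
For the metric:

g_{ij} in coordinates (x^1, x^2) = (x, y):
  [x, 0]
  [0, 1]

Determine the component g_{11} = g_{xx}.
With x^1 = x, x^2 = y, g_{11} = g_{xx} is the row-1, column-1 entry of the matrix.
g_{11} = x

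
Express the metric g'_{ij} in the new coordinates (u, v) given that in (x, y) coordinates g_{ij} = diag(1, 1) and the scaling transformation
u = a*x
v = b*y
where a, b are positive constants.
Invert the transformation: x = u/a, y = v/b
g'_{ij} = (∂x^k/∂x'^i)(∂x^l/∂x'^j) g_{kl}; with g_{kl} = δ_{kl} this is Σ_k (∂x^k/∂x'^i)(∂x^k/∂x'^j).
Jacobian: ∂x/∂u = 1/a, ∂x/∂v = 0, ∂y/∂u = 0, ∂y/∂v = 1/b
g'_{uu} = (1/a)(1/a) + (0)(0) = 1/a^2
g'_{uv} = (1/a)(0) + (0)(1/b) = 0
g'_{vv} = (0)(0) + (1/b)(1/b) = 1/b^2
g'_{ij} = diag(1/a^2, 1/b^2)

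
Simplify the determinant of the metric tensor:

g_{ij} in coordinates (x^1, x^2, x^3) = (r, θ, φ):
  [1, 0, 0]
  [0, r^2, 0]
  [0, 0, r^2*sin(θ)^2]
Diagonal metric: det(g) = g_{11}·g_{22}·g_{33}
= (1)·(r^2)·(r^2*sin(θ)^2)
det(g) = r^4*sin(θ)^2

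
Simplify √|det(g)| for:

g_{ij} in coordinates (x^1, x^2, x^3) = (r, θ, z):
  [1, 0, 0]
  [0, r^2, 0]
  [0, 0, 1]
det(g) = r^2
√|det(g)| = r
Volume element: dV = r dr dθ dz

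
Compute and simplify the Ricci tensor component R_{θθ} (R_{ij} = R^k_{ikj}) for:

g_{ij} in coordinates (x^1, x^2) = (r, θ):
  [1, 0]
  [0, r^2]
Non-zero Christoffel symbols (Γ^k_{ij} = Γ^k_{ji}):
Γ^r_{θ θ} = -r
Γ^θ_{r θ} = 1/r
R^r_{θ r θ} = ∂_r Γ^r_{θ θ} - ∂_θ Γ^r_{θ r} + Γ^r_{r m} Γ^m_{θ θ} - Γ^r_{θ m} Γ^m_{θ r}
  = (-1) - (0) + (0) - (-1) = 0
R^θ_{θ θ θ} = 0 (a repeated index in an antisymmetric pair)
R_{θθ} = R^r_{θ r θ} + R^θ_{θ θ θ} = (0) + (0) = 0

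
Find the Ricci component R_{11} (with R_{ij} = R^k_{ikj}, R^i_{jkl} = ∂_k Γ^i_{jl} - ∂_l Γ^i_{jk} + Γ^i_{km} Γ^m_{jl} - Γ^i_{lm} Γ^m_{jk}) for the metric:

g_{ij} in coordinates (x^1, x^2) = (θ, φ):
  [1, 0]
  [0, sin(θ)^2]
Non-zero Christoffel symbols (Γ^k_{ij} = Γ^k_{ji}):
Γ^θ_{φ φ} = -sin(2*θ)/2
Γ^φ_{θ φ} = 1/tan(θ)
R^θ_{θ θ θ} = 0 (a repeated index in an antisymmetric pair)
R^φ_{θ φ θ} = ∂_φ Γ^φ_{θ θ} - ∂_θ Γ^φ_{θ φ} + Γ^φ_{φ m} Γ^m_{θ θ} - Γ^φ_{θ m} Γ^m_{θ φ}
  = (0) - (-1/sin(θ)^2) + (0) - (1/tan(θ)^2) = 1
R_{θθ} = R^θ_{θ θ θ} + R^φ_{θ φ θ} = (0) + (1) = 1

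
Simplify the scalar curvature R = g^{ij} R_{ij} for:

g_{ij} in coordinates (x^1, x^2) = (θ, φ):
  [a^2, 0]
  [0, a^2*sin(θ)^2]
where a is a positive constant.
Non-zero Christoffel symbols (Γ^k_{ij} = Γ^k_{ji}):
Γ^θ_{φ φ} = -sin(2*θ)/2
Γ^φ_{θ φ} = 1/tan(θ)
Ricci tensor (R_{ij} = R^k_{ikj}): R_{θθ} = 1, R_{θφ} = 0, R_{φφ} = sin(θ)^2
Inverse metric: g^{θθ} = 1/a^2, g^{φφ} = 1/(a^2*sin(θ)^2)
R = g^{ij} R_{ij} = (1/a^2)(1) + (1/(a^2*sin(θ)^2))(sin(θ)^2) = 2/a^2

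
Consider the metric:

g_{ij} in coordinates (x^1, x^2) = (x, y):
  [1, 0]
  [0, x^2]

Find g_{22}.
With x^1 = x, x^2 = y, g_{22} = g_{yy} is the row-2, column-2 entry of the matrix.
g_{22} = x^2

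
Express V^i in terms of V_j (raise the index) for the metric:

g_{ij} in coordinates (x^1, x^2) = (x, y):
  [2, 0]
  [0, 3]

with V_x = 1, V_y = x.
Inverse metric (diagonal): g^{xx} = 1/2, g^{yy} = 1/3
V^i = g^{ij} V_j:
V^x = (1/2)(1) + (0)(x) = 1/2
V^y = (0)(1) + (1/3)(x) = x/3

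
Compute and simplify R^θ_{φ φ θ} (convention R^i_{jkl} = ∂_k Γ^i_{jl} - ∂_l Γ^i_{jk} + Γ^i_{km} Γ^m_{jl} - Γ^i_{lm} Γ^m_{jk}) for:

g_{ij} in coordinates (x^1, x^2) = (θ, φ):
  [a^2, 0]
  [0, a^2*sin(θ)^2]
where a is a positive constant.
Non-zero Christoffel symbols (Γ^k_{ij} = Γ^k_{ji}):
Γ^θ_{φ φ} = -sin(2*θ)/2
Γ^φ_{θ φ} = 1/tan(θ)
R^θ_{φ φ θ} = ∂_φ Γ^θ_{φ θ} - ∂_θ Γ^θ_{φ φ} + Γ^θ_{φ m} Γ^m_{φ θ} - Γ^θ_{θ m} Γ^m_{φ φ}
  = (0) - (-cos(2*θ)) + (-cos(θ)^2) - (0) = -sin(θ)^2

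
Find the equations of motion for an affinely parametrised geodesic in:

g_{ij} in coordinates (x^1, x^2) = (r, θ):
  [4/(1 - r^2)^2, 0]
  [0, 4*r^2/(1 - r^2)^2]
Geodesic equation: d^2x^k/dλ^2 + Γ^k_{ij} (dx^i/dλ)(dx^j/dλ) = 0.
Non-zero Christoffel symbols:
Γ^r_{r r} = 2*r/(1 - r^2)
Γ^r_{θ θ} = (r^3 + r)/(r^2 - 1)
Γ^θ_{r θ} = (-r^2 - 1)/(r^3 - r)
Substituting (the symmetric pair Γ^k_{ij}, Γ^k_{ji} combines into a factor 2):
d^2r/dλ^2 + (2*r/(1 - r^2)) (dr/dλ)^2 + ((r^3 + r)/(r^2 - 1)) (dθ/dλ)^2 = 0
d^2θ/dλ^2 + ((-2*r^2 - 2)/(r^3 - r)) (dr/dλ)(dθ/dλ) = 0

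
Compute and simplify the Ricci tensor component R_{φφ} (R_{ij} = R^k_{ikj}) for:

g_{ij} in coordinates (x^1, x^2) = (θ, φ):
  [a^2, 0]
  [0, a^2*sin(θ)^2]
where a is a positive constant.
Non-zero Christoffel symbols (Γ^k_{ij} = Γ^k_{ji}):
Γ^θ_{φ φ} = -sin(2*θ)/2
Γ^φ_{θ φ} = 1/tan(θ)
R^θ_{φ θ φ} = ∂_θ Γ^θ_{φ φ} - ∂_φ Γ^θ_{φ θ} + Γ^θ_{θ m} Γ^m_{φ φ} - Γ^θ_{φ m} Γ^m_{φ θ}
  = (-cos(2*θ)) - (0) + (0) - (-cos(θ)^2) = sin(θ)^2
R^φ_{φ φ φ} = 0 (a repeated index in an antisymmetric pair)
R_{φφ} = R^θ_{φ θ φ} + R^φ_{φ φ φ} = (sin(θ)^2) + (0) = sin(θ)^2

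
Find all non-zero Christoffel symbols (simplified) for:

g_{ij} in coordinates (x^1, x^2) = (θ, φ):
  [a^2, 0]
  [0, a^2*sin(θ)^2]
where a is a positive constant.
Using Γ^k_{ij} = (1/2) g^{km} (∂_i g_{mj} + ∂_j g_{mi} - ∂_m g_{ij}); the metric is diagonal, so only the m = k term contributes.
Non-zero symbols (using the symmetry Γ^k_{ij} = Γ^k_{ji}):
Γ^θ_{φ φ} = (1/2) g^{θθ} (∂_φ g_{θφ} + ∂_φ g_{θφ} - ∂_θ g_{φφ}) = (1/2)(1/a^2)((0) + (0) - (a^2*sin(2*θ))) = -sin(2*θ)/2
Γ^φ_{θ φ} = (1/2) g^{φφ} (∂_θ g_{φφ} + ∂_φ g_{φθ} - ∂_φ g_{θφ}) = (1/2)(1/(a^2*sin(θ)^2))((a^2*sin(2*θ)) + (0) - (0)) = 1/tan(θ)
All other Christoffel symbols are zero.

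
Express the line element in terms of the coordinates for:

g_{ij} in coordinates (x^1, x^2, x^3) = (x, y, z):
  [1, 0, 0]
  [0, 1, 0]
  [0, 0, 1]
ds^2 = g_{ij} dx^i dx^j; only the non-zero components contribute.
ds^2 = dx^2 + dy^2 + dz^2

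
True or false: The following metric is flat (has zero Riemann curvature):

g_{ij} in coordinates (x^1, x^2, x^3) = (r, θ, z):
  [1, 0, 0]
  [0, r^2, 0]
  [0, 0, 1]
Non-zero Christoffel symbols:
Γ^r_{θ θ} = -r
Γ^θ_{r θ} = 1/r
Ricci tensor: R_{rr} = 0, R_{rθ} = 0, R_{rz} = 0, R_{θθ} = 0, R_{θz} = 0, R_{zz} = 0
All R_{ij} vanish; in 3 dimensions the Riemann tensor is fully determined by the Ricci tensor, so R^i_{jkl} = 0: the metric is flat (curvilinear coordinates on flat space).
True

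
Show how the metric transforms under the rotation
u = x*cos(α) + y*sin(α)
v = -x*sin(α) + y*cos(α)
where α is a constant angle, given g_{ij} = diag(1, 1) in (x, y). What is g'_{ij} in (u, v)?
Invert the transformation: x = u*cos(α) - v*sin(α), y = u*sin(α) + v*cos(α)
g'_{ij} = (∂x^k/∂x'^i)(∂x^l/∂x'^j) g_{kl}; with g_{kl} = δ_{kl} this is Σ_k (∂x^k/∂x'^i)(∂x^k/∂x'^j).
Jacobian: ∂x/∂u = cos(α), ∂x/∂v = -sin(α), ∂y/∂u = sin(α), ∂y/∂v = cos(α)
g'_{uu} = (cos(α))(cos(α)) + (sin(α))(sin(α)) = 1
g'_{uv} = (cos(α))(-sin(α)) + (sin(α))(cos(α)) = 0
g'_{vv} = (-sin(α))(-sin(α)) + (cos(α))(cos(α)) = 1
g'_{ij} = diag(1, 1)
The Euclidean metric is invariant under rotations.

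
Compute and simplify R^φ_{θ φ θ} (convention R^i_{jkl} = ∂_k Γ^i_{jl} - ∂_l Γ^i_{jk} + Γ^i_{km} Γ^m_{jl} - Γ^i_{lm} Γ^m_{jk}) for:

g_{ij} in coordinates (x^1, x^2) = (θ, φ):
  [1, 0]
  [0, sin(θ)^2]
Non-zero Christoffel symbols (Γ^k_{ij} = Γ^k_{ji}):
Γ^θ_{φ φ} = -sin(2*θ)/2
Γ^φ_{θ φ} = 1/tan(θ)
R^φ_{θ φ θ} = ∂_φ Γ^φ_{θ θ} - ∂_θ Γ^φ_{θ φ} + Γ^φ_{φ m} Γ^m_{θ θ} - Γ^φ_{θ m} Γ^m_{θ φ}
  = (0) - (-1/sin(θ)^2) + (0) - (1/tan(θ)^2) = 1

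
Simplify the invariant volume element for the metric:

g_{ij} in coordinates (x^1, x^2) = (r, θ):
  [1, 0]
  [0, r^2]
det(g) = r^2
√|det(g)| = r
Volume element: dV = r dr dθ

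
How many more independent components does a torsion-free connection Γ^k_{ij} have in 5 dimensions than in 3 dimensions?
Independent components in n dimensions: n × n(n+1)/2 = n^2(n+1)/2.
5D: 5 × 15 = 75
3D: 3 × 6 = 18
Difference = 75 - 18 = 57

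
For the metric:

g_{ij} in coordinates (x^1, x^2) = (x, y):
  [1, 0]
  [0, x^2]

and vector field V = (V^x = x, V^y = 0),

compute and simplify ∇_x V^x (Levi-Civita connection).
Non-zero Christoffel symbols:
Γ^x_{y y} = -x
Γ^y_{x y} = 1/x
∇_x V^x = ∂_x V^x + Γ^x_{x j} V^j
  = (1) + (0)(x) + (0)(0)
  = 1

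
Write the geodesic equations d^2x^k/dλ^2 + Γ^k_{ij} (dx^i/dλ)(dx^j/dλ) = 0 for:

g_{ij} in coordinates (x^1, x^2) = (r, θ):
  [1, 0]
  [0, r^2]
Geodesic equation: d^2x^k/dλ^2 + Γ^k_{ij} (dx^i/dλ)(dx^j/dλ) = 0.
Non-zero Christoffel symbols:
Γ^r_{θ θ} = -r
Γ^θ_{r θ} = 1/r
Substituting (the symmetric pair Γ^k_{ij}, Γ^k_{ji} combines into a factor 2):
d^2r/dλ^2 - r (dθ/dλ)^2 = 0
d^2θ/dλ^2 + (2/r) (dr/dλ)(dθ/dλ) = 0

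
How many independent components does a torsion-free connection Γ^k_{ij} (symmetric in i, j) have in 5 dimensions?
Γ^k_{ij} has n choices for the upper index and n(n+1)/2 independent symmetric lower index pairs.
Total = 5 × 5×6/2 = 5 × 15 = 75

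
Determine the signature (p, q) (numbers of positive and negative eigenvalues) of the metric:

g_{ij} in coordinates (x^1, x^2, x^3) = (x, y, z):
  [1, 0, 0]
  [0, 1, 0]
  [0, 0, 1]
The metric is diagonal, so its eigenvalues are the diagonal entries: 1, 1, 1 (at a generic point, where coordinate-dependent entries are positive).
3 positive, 0 negative.
(3, 0) - Riemannian (positive definite)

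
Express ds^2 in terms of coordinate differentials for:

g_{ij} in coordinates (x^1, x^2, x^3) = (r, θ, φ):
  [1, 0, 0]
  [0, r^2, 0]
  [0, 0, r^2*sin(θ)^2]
ds^2 = g_{ij} dx^i dx^j; only the non-zero components contribute.
ds^2 = dr^2 + r^2 dθ^2 + r^2*sin(θ)^2 dφ^2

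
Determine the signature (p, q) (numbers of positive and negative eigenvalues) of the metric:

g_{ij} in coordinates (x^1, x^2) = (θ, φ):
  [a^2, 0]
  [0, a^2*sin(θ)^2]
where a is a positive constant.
The metric is diagonal, so its eigenvalues are the diagonal entries: a^2, a^2*sin(θ)^2 (at a generic point, where coordinate-dependent entries are positive).
2 positive, 0 negative.
(2, 0) - Riemannian (positive definite)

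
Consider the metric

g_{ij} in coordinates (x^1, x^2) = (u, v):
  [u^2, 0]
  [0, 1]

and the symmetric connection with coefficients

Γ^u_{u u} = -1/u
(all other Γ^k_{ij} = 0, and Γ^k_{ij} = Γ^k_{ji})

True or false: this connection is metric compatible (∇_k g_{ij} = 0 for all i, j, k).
Using ∇_k g_{ij} = ∂_k g_{ij} - Γ^m_{ki} g_{mj} - Γ^m_{kj} g_{im}:
∇_u g_{uu} = (2*u) - (-u) - (-u) = 4*u ≠ 0
So the connection is not metric compatible (it is not the Levi-Civita connection).
False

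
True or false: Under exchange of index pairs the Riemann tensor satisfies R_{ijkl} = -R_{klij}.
The pair-exchange symmetry has a plus sign: R_{ijkl} = +R_{klij}.
False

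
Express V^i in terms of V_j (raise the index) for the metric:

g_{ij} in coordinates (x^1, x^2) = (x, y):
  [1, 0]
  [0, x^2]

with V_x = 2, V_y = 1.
Inverse metric (diagonal): g^{xx} = 1, g^{yy} = 1/x^2
V^i = g^{ij} V_j:
V^x = (1)(2) + (0)(1) = 2
V^y = (0)(2) + (1/x^2)(1) = 1/x^2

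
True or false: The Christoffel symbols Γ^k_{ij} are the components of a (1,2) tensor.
Under a change of coordinates Γ picks up an inhomogeneous term ∂²x/∂x'∂x'; e.g. Γ = 0 in Cartesian coordinates but Γ^r_{θθ} = -r in polar coordinates on the same flat plane.
False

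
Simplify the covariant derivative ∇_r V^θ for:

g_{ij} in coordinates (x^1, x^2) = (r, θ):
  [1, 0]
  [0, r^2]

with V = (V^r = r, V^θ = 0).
Non-zero Christoffel symbols:
Γ^r_{θ θ} = -r
Γ^θ_{r θ} = 1/r
∇_r V^θ = ∂_r V^θ + Γ^θ_{r j} V^j
  = (0) + (0)(r) + (1/r)(0)
  = 0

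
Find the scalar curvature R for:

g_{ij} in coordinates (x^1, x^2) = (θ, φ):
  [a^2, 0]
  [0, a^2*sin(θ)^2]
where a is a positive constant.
Non-zero Christoffel symbols (Γ^k_{ij} = Γ^k_{ji}):
Γ^θ_{φ φ} = -sin(2*θ)/2
Γ^φ_{θ φ} = 1/tan(θ)
Ricci tensor (R_{ij} = R^k_{ikj}): R_{θθ} = 1, R_{θφ} = 0, R_{φφ} = sin(θ)^2
Inverse metric: g^{θθ} = 1/a^2, g^{φφ} = 1/(a^2*sin(θ)^2)
R = g^{ij} R_{ij} = (1/a^2)(1) + (1/(a^2*sin(θ)^2))(sin(θ)^2) = 2/a^2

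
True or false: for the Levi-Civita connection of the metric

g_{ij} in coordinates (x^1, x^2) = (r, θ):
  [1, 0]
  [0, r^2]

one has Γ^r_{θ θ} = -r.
Γ^r_{θ θ} = (1/2) g^{rr} (∂_θ g_{rθ} + ∂_θ g_{rθ} - ∂_r g_{θθ}) = (1/2)(1)((0) + (0) - (2*r)) = -r
This equals the proposed value -r.
True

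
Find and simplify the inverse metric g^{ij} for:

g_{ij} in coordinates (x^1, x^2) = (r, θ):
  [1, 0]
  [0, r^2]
The metric is diagonal, so g^{ij} is diagonal with entries 1/g_{ii}: diag(1, 1/(r^2)).
g^{ij}:
  [1, 0]
  [0, 1/r^2]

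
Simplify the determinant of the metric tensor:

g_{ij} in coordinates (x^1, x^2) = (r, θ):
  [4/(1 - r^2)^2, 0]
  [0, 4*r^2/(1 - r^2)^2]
For a 2×2 metric: det(g) = g_{11}·g_{22} - g_{12}·g_{21}
= (4/(1 - r^2)^2)·(4*r^2/(1 - r^2)^2) - (0)·(0)
= 16*r^2/(1 - r^2)^4 - 0
det(g) = 16*r^2/(1 - r^2)^4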